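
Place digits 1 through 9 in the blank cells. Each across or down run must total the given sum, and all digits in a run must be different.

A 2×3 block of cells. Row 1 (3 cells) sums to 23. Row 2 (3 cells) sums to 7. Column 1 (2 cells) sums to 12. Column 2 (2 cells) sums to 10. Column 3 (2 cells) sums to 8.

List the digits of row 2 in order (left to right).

23 in 3 cells must be {6,8,9}; 7 in 3 cells must be {1,2,4}.
The 23 across and the 8 down share only 6, so (1,3) = 6.
The 7 across and the 12 down share only 4, so (2,1) = 4.
(2,3) = 8 − 6 = 2 completes the 8 down.
(1,1) = 12 − 4 = 8 completes the 12 down.
(1,2) = 23 − 14 = 9 completes the 23 across.
(2,2) = 7 − 6 = 1 completes the 7 across.

4 1 2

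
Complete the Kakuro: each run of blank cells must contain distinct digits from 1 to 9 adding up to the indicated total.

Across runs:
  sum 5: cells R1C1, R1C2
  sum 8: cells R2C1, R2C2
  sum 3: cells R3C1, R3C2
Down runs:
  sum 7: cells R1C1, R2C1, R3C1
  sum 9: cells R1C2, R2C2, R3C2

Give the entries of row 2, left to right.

2, 6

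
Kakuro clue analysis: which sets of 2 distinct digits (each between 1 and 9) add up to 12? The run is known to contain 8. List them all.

{4,8}

2 distinct digits from 1–9 sum between 3 and 17.
Keeping only sets containing 8.
Only one set works: {4,8}.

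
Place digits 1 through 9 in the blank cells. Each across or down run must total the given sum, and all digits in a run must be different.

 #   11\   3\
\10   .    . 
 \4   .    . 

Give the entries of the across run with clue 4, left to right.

4 in 2 cells must be {1,3}; 3 in 2 cells must be {1,2}.
The 4 across and the 11 down share only 3, so R2C1 = 3.
R2C2 = 4 − 3 = 1 completes the 4 across.
R1C1 = 11 − 3 = 8 completes the 11 down.
R1C2 = 10 − 8 = 2 completes the 10 across.

3 1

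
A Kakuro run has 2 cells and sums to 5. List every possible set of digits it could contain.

{1,4}; {2,3}

2 distinct digits from 1–9 sum between 3 and 17.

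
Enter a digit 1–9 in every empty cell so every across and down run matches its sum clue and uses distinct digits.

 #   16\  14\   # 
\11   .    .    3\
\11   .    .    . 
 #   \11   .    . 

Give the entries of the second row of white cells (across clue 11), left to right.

7 3 1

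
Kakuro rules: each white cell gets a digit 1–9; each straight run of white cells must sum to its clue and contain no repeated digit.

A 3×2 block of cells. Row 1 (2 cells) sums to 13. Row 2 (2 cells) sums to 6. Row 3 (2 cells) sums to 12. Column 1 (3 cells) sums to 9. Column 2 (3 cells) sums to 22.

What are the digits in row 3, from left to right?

3 9

The 6 across and the 22 down share only 5, so (2,2) = 5.
(2,1) = 6 − 5 = 1 completes the 6 across.
Nothing is forced directly, so branch on (1,1), whose candidates are 5 or 6. If (1,1) = 6: then (1,2) would have to be in {7} for the 13 across but in {8,9} for the 22 down — contradiction. So (1,1) = 5.
(1,2) = 13 − 5 = 8 completes the 13 across.
(3,1) = 9 − 6 = 3 completes the 9 down.
(3,2) = 12 − 3 = 9 completes the 12 across.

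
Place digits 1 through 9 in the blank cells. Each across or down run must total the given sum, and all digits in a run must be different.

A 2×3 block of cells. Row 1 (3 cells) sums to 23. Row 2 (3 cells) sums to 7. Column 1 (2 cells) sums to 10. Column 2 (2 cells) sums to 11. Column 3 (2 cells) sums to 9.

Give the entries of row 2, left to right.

4 2 1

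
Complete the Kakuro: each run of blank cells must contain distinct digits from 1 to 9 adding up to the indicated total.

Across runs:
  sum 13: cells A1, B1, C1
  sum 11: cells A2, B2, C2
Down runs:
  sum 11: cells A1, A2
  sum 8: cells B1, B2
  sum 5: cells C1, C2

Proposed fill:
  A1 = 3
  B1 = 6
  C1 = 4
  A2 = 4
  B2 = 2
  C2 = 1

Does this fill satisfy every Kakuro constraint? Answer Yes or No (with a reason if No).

No — the across run A2–C2 sums to 7, not 11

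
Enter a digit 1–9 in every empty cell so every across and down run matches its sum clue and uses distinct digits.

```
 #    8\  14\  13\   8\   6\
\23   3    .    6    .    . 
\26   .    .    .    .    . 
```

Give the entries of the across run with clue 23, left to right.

3 5 6 7 2

R2C1 = 8 − 3 = 5 completes the 8 down.
R2C3 = 13 − 6 = 7 completes the 13 down.
No cell is forced outright now. R2C2 can only be 8 or 9 (the digits allowed by both its 26 across and its 14 down). If R2C2 = 8: then R1C2 would have to be in {1,2,4,5,7,8,9} for the 23 across but in {6} for the 14 down — contradiction. So R2C2 = 9.
R1C2 = 14 − 9 = 5 completes the 14 down.
Nothing is forced directly, so branch on R1C5, whose candidates are 1 or 2. If R1C5 = 1: then R1C4 would have to be in {8} for the 23 across but in {1,2,3,5,6,7} for the 8 down — contradiction. So R1C5 = 2.
R1C4 = 23 − 16 = 7 completes the 23 across.
R2C4 = 8 − 7 = 1 completes the 8 down.
R2C5 = 26 − 22 = 4 completes the 26 across.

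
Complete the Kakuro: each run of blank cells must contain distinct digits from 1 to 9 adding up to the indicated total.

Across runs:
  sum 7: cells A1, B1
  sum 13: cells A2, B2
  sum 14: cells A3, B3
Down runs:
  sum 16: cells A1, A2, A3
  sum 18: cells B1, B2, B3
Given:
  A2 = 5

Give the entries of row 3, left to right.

8, 6

B2 = 13 − 5 = 8 completes the 13 across.
Nothing is forced directly, so branch on A3, whose candidates are 8 or 9. If A3 = 9: that forces A1 = 2, after which B1 would have to be in {5} for the 7 across but in {1,3,4,6,7,9} for the 18 down — contradiction. So A3 = 8.
A1 = 16 − 13 = 3 completes the 16 down.
B1 = 7 − 3 = 4 completes the 7 across.
B3 = 14 − 8 = 6 completes the 14 across.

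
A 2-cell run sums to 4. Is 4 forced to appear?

The only way to make 4 from 2 distinct digits is {1,3}, which does not contain 4.

No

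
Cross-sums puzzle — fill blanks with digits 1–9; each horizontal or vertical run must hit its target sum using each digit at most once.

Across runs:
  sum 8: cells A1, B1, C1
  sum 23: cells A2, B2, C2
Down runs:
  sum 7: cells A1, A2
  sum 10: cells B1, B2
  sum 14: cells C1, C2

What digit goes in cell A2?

6

23 in 3 cells must be {6,8,9}.
The 8 across and the 14 down share only 5, so C1 = 5.
The 23 across and the 7 down share only 6, so A2 = 6.
C2 = 14 − 5 = 9 completes the 14 down.
A1 = 7 − 6 = 1 completes the 7 down.
B1 = 8 − 6 = 2 completes the 8 across.
B2 = 23 − 15 = 8 completes the 23 across.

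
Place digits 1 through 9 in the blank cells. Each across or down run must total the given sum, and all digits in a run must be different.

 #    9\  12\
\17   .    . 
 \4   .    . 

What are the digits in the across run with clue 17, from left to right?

8 9

17 in 2 cells must be {8,9}; 4 in 2 cells must be {1,3}.
The 17 across and the 9 down share only 8, so R1C1 = 8.
R1C2 = 17 − 8 = 9 completes the 17 across.
R2C1 = 9 − 8 = 1 completes the 9 down.
R2C2 = 4 − 1 = 3 completes the 4 across.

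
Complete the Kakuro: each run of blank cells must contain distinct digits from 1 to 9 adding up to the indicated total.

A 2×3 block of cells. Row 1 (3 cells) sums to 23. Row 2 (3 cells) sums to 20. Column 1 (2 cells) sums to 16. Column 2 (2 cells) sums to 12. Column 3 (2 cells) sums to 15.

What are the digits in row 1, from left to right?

23 in 3 cells must be {6,8,9}; 16 in 2 cells must be {7,9}.
The 23 across and the 16 down share only 9, so (1,1) = 9.
Given what's placed, (1,2) must be 8 to fit the 23 across and 12 down.
(1,3) = 23 − 17 = 6 completes the 23 across.
(2,1) = 16 − 9 = 7 completes the 16 down.
(2,2) = 12 − 8 = 4 completes the 12 down.
(2,3) = 20 − 11 = 9 completes the 20 across.

9, 8, 6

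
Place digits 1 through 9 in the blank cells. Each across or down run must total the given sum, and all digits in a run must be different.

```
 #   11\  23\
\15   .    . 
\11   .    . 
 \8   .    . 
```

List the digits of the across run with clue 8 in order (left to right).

23 in 3 cells must be {6,8,9}.
The 8 across and the 23 down share only 6, so R3C2 = 6.
R3C1 = 8 − 6 = 2 completes the 8 across.
Nothing is forced directly, so branch on R1C1, whose candidates are 6 or 8. If R1C1 = 8: then R1C2 would have to be in {7} for the 15 across but in {8,9} for the 23 down — contradiction. So R1C1 = 6.
R1C2 = 15 − 6 = 9 completes the 15 across.
R2C1 = 11 − 8 = 3 completes the 11 down.
R2C2 = 11 − 3 = 8 completes the 11 across.

2 6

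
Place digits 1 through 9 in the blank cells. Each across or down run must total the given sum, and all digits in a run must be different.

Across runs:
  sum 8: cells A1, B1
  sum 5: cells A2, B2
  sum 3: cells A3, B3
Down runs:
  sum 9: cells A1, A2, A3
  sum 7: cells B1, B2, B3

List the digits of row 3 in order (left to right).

3 in 2 cells must be {1,2}; 7 in 3 cells must be {1,2,4}.
Nothing is forced directly, so branch on B1, whose candidates are 1 or 2. If B1 = 1: then A1 would have to be in {7} for the 8 across but in {1,2,3,4,5,6} for the 9 down — contradiction. So B1 = 2.
A1 = 8 − 2 = 6 completes the 8 across.
Given what's placed, B3 must be 1 to fit the 3 across and 7 down.
B2 = 7 − 3 = 4 completes the 7 down.
A3 = 3 − 1 = 2 completes the 3 across.
A2 = 5 − 4 = 1 completes the 5 across.

2 1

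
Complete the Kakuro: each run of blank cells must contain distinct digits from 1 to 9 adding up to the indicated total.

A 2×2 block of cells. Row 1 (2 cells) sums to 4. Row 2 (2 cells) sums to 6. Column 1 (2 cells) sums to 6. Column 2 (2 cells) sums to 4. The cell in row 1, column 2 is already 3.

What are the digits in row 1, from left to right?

1, 3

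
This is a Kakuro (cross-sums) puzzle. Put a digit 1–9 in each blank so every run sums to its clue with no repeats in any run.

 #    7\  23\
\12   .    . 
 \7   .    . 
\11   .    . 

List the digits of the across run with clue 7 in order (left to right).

7 in 3 cells must be {1,2,4}; 23 in 3 cells must be {6,8,9}.
The 12 across and the 7 down share only 4, so R1C1 = 4.
R1C2 = 12 − 4 = 8 completes the 12 across.
Given what's placed, R2C2 must be 6 to fit the 7 across and 23 down.
R3C1 = 2: the only remaining digit allowed by both the 11 across and the 7 down.
R3C2 = 11 − 2 = 9 completes the 11 across.
R2C1 = 7 − 6 = 1 completes the 7 across.

1 6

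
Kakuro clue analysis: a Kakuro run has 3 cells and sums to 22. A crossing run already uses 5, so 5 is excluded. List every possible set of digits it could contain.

3 distinct digits from 1–9 sum between 6 and 24.
Dropping sets that contain 5.
Only one set works: {6,7,9}.

{6,7,9}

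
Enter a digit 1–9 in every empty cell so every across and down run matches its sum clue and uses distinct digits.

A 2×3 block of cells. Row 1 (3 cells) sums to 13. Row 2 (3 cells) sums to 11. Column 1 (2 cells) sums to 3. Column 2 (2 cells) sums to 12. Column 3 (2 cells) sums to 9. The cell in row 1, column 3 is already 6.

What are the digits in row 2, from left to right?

1 7 3

3 in 2 cells must be {1,2}.
Given what's placed, (1,1) must be 2 to fit the 13 across and 3 down.
(1,2) = 13 − 8 = 5 completes the 13 across.
(2,1) = 3 − 2 = 1 completes the 3 down.
(2,2) = 12 − 5 = 7 completes the 12 down.
(2,3) = 11 − 8 = 3 completes the 11 across.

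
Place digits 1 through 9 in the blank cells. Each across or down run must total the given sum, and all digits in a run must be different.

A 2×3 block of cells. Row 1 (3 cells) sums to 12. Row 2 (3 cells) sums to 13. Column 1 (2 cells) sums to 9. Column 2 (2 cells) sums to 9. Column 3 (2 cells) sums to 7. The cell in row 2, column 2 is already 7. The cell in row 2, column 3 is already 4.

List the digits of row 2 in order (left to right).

2 7 4

(1,2) = 9 − 7 = 2 completes the 9 down.
(1,3) = 7 − 4 = 3 completes the 7 down.
(2,1) = 13 − 11 = 2 completes the 13 across.
(1,1) = 12 − 5 = 7 completes the 12 across.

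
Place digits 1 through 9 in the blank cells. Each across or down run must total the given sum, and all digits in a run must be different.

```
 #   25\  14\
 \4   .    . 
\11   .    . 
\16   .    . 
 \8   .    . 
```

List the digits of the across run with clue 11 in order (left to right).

7 4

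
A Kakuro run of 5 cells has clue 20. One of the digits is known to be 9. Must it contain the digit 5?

Yes

The only way to make 20 from 5 distinct digits under that restriction is {1,2,3,5,9}, which contains 5.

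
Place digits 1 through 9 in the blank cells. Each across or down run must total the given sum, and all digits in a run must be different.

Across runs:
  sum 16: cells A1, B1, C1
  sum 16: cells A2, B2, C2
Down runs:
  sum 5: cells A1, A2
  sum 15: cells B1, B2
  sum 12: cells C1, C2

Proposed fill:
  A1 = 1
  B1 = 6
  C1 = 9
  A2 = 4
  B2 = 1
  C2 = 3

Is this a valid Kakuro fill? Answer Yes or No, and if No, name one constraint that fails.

No — the down run B1–B2 sums to 7, not 15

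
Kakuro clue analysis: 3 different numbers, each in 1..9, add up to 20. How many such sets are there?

3 distinct digits from 1–9 sum between 6 and 24.
Enumerating: {3,8,9}, {4,7,9}, {5,6,9}, {5,7,8}.

4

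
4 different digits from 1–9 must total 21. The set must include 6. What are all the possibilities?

4 distinct digits from 1–9 sum between 10 and 30.
Keeping only sets containing 6.

{1,5,6,9}; {2,4,6,9}; {2,5,6,8}; {3,4,6,8}; {3,5,6,7}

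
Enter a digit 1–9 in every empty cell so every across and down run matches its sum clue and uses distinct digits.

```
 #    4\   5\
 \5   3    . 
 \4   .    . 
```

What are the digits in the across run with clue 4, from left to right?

1 3

4 in 2 cells must be {1,3}.
R1C2 = 5 − 3 = 2 completes the 5 across.
R2C1 = 4 − 3 = 1 completes the 4 down.
R2C2 = 4 − 1 = 3 completes the 4 across.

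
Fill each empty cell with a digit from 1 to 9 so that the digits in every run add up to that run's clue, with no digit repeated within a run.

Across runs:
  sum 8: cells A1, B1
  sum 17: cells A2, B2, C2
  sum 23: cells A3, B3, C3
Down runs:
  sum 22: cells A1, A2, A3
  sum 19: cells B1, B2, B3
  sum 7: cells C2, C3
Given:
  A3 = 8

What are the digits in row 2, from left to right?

9 7 1

23 in 3 cells must be {6,8,9}.
Given what's placed, A1 must be 5 to fit the 8 across and 22 down.
B1 = 8 − 5 = 3 completes the 8 across.
A2 = 22 − 13 = 9 completes the 22 down.
B2 = 7: the only remaining digit allowed by both the 17 across and the 19 down.
C2 = 17 − 16 = 1 completes the 17 across.
B3 = 19 − 10 = 9 completes the 19 down.
C3 = 23 − 17 = 6 completes the 23 across.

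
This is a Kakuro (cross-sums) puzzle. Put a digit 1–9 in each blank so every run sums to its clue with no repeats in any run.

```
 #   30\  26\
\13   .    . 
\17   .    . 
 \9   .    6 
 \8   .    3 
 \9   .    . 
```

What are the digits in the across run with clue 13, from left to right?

6 7

17 in 2 cells must be {8,9}.
R3C1 = 9 − 6 = 3 completes the 9 across.
R4C1 = 8 − 3 = 5 completes the 8 across.
R2C1 = 9: the only remaining digit allowed by both the 17 across and the 30 down.
R2C2 = 17 − 9 = 8 completes the 17 across.
No cell is forced outright now. R1C1 can only be 6 or 7 (the digits allowed by both its 13 across and its 30 down). If R1C1 = 7: then R1C2 would have to be in {6} for the 13 across but in {2,4,5,7} for the 26 down — contradiction. So R1C1 = 6.
R1C2 = 13 − 6 = 7 completes the 13 across.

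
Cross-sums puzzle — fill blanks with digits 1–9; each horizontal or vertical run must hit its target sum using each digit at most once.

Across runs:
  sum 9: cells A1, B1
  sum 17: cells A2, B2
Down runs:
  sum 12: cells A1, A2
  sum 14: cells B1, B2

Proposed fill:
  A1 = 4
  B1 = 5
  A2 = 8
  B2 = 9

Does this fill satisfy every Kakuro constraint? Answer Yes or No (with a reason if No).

Across: 4+5=9; 8+9=17. Down: 4+8=12; 5+9=14. No digit repeats within any run.

Yes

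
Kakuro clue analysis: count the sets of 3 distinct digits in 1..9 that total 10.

3 distinct digits from 1–9 sum between 6 and 24.
Enumerating: {1,2,7}, {1,3,6}, {1,4,5}, {2,3,5}.

4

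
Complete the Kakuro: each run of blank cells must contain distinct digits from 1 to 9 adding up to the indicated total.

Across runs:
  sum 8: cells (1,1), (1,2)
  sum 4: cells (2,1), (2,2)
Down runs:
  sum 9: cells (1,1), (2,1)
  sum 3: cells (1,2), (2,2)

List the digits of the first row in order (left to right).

4 in 2 cells must be {1,3}; 3 in 2 cells must be {1,2}.
The 4 across and the 3 down share only 1, so (2,2) = 1.
(1,2) = 3 − 1 = 2 completes the 3 down.
(2,1) = 4 − 1 = 3 completes the 4 across.
(1,1) = 8 − 2 = 6 completes the 8 across.

6 2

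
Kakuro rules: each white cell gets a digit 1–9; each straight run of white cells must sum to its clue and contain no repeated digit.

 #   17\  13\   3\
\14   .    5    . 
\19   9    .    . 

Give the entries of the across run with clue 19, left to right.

9 8 2

17 in 2 cells must be {8,9}; 3 in 2 cells must be {1,2}.
R1C1 = 17 − 9 = 8 completes the 17 down.
R1C3 = 14 − 13 = 1 completes the 14 across.
R2C2 = 13 − 5 = 8 completes the 13 down.
R2C3 = 19 − 17 = 2 completes the 19 across.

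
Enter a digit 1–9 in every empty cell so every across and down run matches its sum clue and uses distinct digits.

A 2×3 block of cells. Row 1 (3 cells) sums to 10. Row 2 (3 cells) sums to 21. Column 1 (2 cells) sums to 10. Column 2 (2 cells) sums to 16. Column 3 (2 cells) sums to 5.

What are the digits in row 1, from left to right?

2 7 1

16 in 2 cells must be {7,9}.
The 10 across and the 16 down share only 7, so (1,2) = 7.
(2,2) = 16 − 7 = 9 completes the 16 down.
Given what's placed, (2,3) must be 4 to fit the 21 across and 5 down.
(1,3) = 5 − 4 = 1 completes the 5 down.
(2,1) = 21 − 13 = 8 completes the 21 across.
(1,1) = 10 − 8 = 2 completes the 10 across.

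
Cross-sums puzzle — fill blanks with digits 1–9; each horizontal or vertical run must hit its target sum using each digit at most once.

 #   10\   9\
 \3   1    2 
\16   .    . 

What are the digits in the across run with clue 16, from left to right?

9 7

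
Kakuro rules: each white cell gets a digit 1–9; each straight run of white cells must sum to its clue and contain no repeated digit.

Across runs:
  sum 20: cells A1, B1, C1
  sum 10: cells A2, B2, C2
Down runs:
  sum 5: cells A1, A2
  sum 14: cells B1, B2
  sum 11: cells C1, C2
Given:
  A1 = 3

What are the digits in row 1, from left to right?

A2 = 5 − 3 = 2 completes the 5 down.
B2 = 5: the only remaining digit allowed by both the 10 across and the 14 down.
C2 = 10 − 7 = 3 completes the 10 across.
B1 = 14 − 5 = 9 completes the 14 down.
C1 = 20 − 12 = 8 completes the 20 across.

3, 9, 8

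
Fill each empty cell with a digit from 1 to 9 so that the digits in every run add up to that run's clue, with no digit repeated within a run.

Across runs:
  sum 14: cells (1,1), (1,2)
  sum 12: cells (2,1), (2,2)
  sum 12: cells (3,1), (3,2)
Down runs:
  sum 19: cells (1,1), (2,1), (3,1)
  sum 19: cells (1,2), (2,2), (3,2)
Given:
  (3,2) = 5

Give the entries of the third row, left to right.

7 5

Given what's placed, (2,2) must be 8 to fit the 12 across and 19 down.
(3,1) = 12 − 5 = 7 completes the 12 across.
(1,2) = 19 − 13 = 6 completes the 19 down.
(2,1) = 12 − 8 = 4 completes the 12 across.
(1,1) = 14 − 6 = 8 completes the 14 across.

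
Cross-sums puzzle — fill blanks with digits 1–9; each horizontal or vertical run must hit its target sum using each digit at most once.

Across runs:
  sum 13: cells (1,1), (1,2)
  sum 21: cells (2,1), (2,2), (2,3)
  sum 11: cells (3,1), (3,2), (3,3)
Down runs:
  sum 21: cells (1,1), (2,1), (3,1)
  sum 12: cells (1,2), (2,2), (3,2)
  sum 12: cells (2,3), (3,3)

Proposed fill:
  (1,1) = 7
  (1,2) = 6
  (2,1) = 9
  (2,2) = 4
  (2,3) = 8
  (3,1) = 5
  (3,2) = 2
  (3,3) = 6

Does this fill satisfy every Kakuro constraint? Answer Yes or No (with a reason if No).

No — the across run (3,1)–(3,3) sums to 13, not 11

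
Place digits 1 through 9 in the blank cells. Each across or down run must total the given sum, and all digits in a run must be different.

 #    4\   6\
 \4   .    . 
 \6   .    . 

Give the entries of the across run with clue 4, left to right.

4 in 2 cells must be {1,3}.
The 4 across and the 6 down share only 1, so R1C2 = 1.
The 6 across and the 4 down share only 1, so R2C1 = 1.
R2C2 = 6 − 1 = 5 completes the 6 across.
R1C1 = 4 − 1 = 3 completes the 4 across.

3 1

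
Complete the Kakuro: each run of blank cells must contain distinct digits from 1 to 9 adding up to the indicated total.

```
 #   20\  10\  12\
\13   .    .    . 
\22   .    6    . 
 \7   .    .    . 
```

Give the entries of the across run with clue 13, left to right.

7 in 3 cells must be {1,2,4}.
Only 4 fits R3C1 under both its across sum 7 and down sum 20.
R3C2 = 1: the only remaining digit allowed by both the 7 across and the 10 down.
R3C3 = 7 − 5 = 2 completes the 7 across.
R1C2 = 10 − 7 = 3 completes the 10 down.
Given what's placed, R1C1 must be 9 to fit the 13 across and 20 down.
R1C3 = 13 − 12 = 1 completes the 13 across.

9, 3, 1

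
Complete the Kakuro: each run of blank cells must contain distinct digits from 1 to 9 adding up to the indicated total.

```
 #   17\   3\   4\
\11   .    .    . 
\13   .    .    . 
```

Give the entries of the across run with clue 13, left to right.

17 in 2 cells must be {8,9}; 3 in 2 cells must be {1,2}; 4 in 2 cells must be {1,3}.
The 11 across and the 17 down share only 8, so R1C1 = 8.
Given what's placed, R1C3 must be 1 to fit the 11 across and 4 down.
R2C1 = 17 − 8 = 9 completes the 17 down.
R2C2 = 1: the only remaining digit allowed by both the 13 across and the 3 down.
R2C3 = 13 − 10 = 3 completes the 13 across.
R1C2 = 11 − 9 = 2 completes the 11 across.

9 1 3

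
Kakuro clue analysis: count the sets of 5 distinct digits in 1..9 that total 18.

5 distinct digits from 1–9 sum between 15 and 35.
Enumerating: {1,2,3,4,8}, {1,2,3,5,7}, {1,2,4,5,6}.

3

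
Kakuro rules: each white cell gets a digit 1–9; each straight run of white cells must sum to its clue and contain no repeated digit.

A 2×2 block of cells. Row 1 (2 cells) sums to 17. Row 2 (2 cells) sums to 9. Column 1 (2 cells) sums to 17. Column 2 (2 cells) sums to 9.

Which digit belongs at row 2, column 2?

1

17 in 2 cells must be {8,9}.
The 17 across and the 9 down share only 8, so (1,2) = 8.
The 9 across and the 17 down share only 8, so (2,1) = 8.
(2,2) = 9 − 8 = 1 completes the 9 across.
(1,1) = 17 − 8 = 9 completes the 17 across.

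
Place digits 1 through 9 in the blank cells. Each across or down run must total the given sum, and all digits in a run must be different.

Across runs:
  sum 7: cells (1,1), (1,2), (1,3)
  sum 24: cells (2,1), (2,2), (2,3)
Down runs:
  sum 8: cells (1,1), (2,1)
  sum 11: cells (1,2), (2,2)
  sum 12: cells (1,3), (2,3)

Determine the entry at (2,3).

8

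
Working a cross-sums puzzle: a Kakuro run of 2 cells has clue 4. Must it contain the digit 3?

The only way to make 4 from 2 distinct digits is {1,3}, which contains 3.

Yes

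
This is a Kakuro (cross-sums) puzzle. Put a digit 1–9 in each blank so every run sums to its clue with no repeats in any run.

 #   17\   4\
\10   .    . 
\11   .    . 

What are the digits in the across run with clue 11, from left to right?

8, 3

17 in 2 cells must be {8,9}; 4 in 2 cells must be {1,3}.
The 11 across and the 4 down share only 3, so R2C2 = 3.
R1C2 = 4 − 3 = 1 completes the 4 down.
R2C1 = 11 − 3 = 8 completes the 11 across.
R1C1 = 10 − 1 = 9 completes the 10 across.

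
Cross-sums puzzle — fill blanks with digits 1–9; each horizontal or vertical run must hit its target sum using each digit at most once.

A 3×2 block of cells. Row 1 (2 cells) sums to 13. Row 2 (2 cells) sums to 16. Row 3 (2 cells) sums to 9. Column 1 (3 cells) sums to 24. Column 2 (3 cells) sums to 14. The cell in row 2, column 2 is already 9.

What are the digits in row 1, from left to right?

16 in 2 cells must be {7,9}; 24 in 3 cells must be {7,8,9}.
(1,2) = 4: the only remaining digit allowed by both the 13 across and the 14 down.
(2,1) = 16 − 9 = 7 completes the 16 across.
Given what's placed, (3,1) must be 8 to fit the 9 across and 24 down.
(3,2) = 9 − 8 = 1 completes the 9 across.
(1,1) = 13 − 4 = 9 completes the 13 across.

9 4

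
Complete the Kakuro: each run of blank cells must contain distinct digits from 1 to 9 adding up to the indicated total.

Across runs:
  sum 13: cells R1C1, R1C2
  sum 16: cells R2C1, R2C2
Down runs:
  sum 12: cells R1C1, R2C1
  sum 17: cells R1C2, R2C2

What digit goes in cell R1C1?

5

16 in 2 cells must be {7,9}; 17 in 2 cells must be {8,9}.
The 16 across and the 17 down share only 9, so R2C2 = 9.
R1C2 = 17 − 9 = 8 completes the 17 down.
R2C1 = 16 − 9 = 7 completes the 16 across.
R1C1 = 13 − 8 = 5 completes the 13 across.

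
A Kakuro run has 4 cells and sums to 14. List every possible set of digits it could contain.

{1,2,3,8}; {1,2,4,7}; {1,2,5,6}; {1,3,4,6}; {2,3,4,5}

4 distinct digits from 1–9 sum between 10 and 30.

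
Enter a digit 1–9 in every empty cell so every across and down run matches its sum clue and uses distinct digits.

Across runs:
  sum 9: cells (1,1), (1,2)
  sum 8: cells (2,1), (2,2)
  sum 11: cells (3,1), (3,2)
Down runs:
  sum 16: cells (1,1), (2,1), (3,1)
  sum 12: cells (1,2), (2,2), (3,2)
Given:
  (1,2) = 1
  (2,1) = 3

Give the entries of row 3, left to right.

5, 6

(1,1) = 9 − 1 = 8 completes the 9 across.
(2,2) = 8 − 3 = 5 completes the 8 across.
(3,1) = 16 − 11 = 5 completes the 16 down.
(3,2) = 11 − 5 = 6 completes the 11 across.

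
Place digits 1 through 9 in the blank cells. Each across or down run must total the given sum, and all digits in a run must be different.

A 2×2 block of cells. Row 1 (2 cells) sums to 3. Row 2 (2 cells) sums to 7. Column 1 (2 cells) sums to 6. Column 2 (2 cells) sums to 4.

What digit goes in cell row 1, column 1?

2

3 in 2 cells must be {1,2}; 4 in 2 cells must be {1,3}.
The 3 across and the 4 down share only 1, so (1,2) = 1.
(2,2) = 4 − 1 = 3 completes the 4 down.
(1,1) = 3 − 1 = 2 completes the 3 across.
(2,1) = 7 − 3 = 4 completes the 7 across.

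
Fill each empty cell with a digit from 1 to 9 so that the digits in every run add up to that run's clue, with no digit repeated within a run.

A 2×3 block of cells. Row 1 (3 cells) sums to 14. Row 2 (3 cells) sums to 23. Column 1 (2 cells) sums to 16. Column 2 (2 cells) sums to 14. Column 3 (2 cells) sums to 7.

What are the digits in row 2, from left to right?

23 in 3 cells must be {6,8,9}; 16 in 2 cells must be {7,9}.
The 23 across and the 16 down share only 9, so (2,1) = 9.
Given what's placed, (2,3) must be 6 to fit the 23 across and 7 down.
(1,1) = 16 − 9 = 7 completes the 16 down.
(1,3) = 7 − 6 = 1 completes the 7 down.
(2,2) = 23 − 15 = 8 completes the 23 across.
(1,2) = 14 − 8 = 6 completes the 14 across.

9 8 6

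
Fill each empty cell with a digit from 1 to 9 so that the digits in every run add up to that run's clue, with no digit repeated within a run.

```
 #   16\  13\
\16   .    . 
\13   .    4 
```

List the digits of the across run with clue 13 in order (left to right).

16 in 2 cells must be {7,9}.
R1C2 = 13 − 4 = 9 completes the 13 down.
R2C1 = 13 − 4 = 9 completes the 13 across.
R1C1 = 16 − 9 = 7 completes the 16 across.

9 4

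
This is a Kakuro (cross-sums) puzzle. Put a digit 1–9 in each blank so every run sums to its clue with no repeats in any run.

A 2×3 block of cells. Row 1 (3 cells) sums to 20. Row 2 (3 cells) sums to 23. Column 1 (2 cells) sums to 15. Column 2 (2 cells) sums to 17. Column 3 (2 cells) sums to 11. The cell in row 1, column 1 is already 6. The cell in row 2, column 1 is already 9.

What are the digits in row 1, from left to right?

23 in 3 cells must be {6,8,9}; 17 in 2 cells must be {8,9}.
Given what's placed, (1,2) must be 9 to fit the 20 across and 17 down.
(1,3) = 20 − 15 = 5 completes the 20 across.
(2,2) = 17 − 9 = 8 completes the 17 down.
(2,3) = 23 − 17 = 6 completes the 23 across.

6, 9, 5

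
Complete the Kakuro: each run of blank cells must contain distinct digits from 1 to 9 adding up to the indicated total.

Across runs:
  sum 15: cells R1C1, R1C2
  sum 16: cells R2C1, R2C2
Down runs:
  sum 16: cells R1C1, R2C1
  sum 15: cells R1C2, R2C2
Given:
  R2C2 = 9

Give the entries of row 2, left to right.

7, 9

16 in 2 cells must be {7,9}.
R1C2 = 15 − 9 = 6 completes the 15 down.
R2C1 = 16 − 9 = 7 completes the 16 across.
R1C1 = 15 − 6 = 9 completes the 15 across.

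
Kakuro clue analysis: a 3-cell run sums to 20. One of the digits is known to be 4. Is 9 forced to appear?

The only way to make 20 from 3 distinct digits under that restriction is {4,7,9}, which contains 9.

Yes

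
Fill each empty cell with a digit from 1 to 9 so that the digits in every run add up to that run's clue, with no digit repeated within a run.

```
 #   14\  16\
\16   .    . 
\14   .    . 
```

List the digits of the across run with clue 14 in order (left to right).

16 in 2 cells must be {7,9}.
The 16 across and the 14 down share only 9, so R1C1 = 9.
R1C2 = 16 − 9 = 7 completes the 16 across.
R2C1 = 14 − 9 = 5 completes the 14 down.
R2C2 = 14 − 5 = 9 completes the 14 across.

5, 9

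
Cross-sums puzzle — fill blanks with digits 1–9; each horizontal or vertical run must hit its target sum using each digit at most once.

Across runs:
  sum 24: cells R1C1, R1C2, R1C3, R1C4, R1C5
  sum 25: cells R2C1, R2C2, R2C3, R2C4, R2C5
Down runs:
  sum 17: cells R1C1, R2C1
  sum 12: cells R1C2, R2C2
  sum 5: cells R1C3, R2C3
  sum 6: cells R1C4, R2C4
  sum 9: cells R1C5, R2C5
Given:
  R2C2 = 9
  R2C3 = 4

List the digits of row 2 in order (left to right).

8 9 4 1 3

17 in 2 cells must be {8,9}.
R1C2 = 12 − 9 = 3 completes the 12 down.
R1C3 = 5 − 4 = 1 completes the 5 down.
Given what's placed, R2C1 must be 8 to fit the 25 across and 17 down.
R2C4 = 1: the only remaining digit allowed by both the 25 across and the 6 down.
R2C5 = 25 − 22 = 3 completes the 25 across.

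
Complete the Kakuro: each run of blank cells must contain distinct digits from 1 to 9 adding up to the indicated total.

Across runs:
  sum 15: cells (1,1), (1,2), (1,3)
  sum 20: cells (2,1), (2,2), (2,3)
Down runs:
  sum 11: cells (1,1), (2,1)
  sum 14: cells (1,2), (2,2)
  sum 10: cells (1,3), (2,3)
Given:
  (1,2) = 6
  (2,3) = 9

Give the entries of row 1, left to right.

(1,3) = 10 − 9 = 1 completes the 10 down.
(2,2) = 14 − 6 = 8 completes the 14 down.
(1,1) = 15 − 7 = 8 completes the 15 across.
(2,1) = 20 − 17 = 3 completes the 20 across.

8 6 1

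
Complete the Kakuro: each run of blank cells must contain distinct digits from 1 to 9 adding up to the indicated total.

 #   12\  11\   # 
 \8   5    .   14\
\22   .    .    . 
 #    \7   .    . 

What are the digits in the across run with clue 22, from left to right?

7 6 9

R1C2 = 8 − 5 = 3 completes the 8 across.
R2C1 = 12 − 5 = 7 completes the 12 down.
R2C2 = 6: the only remaining digit allowed by both the 22 across and the 11 down.
R2C3 = 22 − 13 = 9 completes the 22 across.
R3C2 = 11 − 9 = 2 completes the 11 down.
R3C3 = 7 − 2 = 5 completes the 7 across.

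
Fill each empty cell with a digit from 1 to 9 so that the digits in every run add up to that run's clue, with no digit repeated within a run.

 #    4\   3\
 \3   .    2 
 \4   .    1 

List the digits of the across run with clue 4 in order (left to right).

3 1

3 in 2 cells must be {1,2}; 4 in 2 cells must be {1,3}.
R1C1 = 3 − 2 = 1 completes the 3 across.
R2C1 = 4 − 1 = 3 completes the 4 across.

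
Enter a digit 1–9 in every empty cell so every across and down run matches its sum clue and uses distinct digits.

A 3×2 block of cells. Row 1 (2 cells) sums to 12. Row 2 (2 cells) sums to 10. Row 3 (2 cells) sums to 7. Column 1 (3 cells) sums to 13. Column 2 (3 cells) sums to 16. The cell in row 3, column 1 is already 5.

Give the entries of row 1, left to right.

Given what's placed, (1,1) must be 7 to fit the 12 across and 13 down.
(1,2) = 12 − 7 = 5 completes the 12 across.
(2,1) = 13 − 12 = 1 completes the 13 down.
(2,2) = 10 − 1 = 9 completes the 10 across.
(3,2) = 7 − 5 = 2 completes the 7 across.

7, 5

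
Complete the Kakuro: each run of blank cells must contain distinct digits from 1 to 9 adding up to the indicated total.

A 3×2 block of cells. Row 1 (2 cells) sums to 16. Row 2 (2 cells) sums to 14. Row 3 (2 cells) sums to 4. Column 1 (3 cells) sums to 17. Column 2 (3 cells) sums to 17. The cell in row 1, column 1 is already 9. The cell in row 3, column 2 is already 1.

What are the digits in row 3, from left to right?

3, 1

16 in 2 cells must be {7,9}; 4 in 2 cells must be {1,3}.
(1,2) = 16 − 9 = 7 completes the 16 across.
(2,2) = 17 − 8 = 9 completes the 17 down.
(3,1) = 4 − 1 = 3 completes the 4 across.
(2,1) = 14 − 9 = 5 completes the 14 across.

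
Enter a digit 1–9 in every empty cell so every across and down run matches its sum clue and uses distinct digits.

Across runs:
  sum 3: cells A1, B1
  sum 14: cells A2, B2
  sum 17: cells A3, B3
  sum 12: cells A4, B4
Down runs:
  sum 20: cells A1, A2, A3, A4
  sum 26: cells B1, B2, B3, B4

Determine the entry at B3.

9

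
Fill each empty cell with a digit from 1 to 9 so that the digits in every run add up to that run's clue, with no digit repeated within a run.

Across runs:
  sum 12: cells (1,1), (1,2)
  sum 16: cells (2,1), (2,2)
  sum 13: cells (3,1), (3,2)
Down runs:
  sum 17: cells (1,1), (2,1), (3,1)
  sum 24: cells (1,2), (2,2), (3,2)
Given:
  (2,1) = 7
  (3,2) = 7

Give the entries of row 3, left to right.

6 7

16 in 2 cells must be {7,9}; 24 in 3 cells must be {7,8,9}.
(2,2) = 16 − 7 = 9 completes the 16 across.
(3,1) = 13 − 7 = 6 completes the 13 across.
(1,1) = 17 − 13 = 4 completes the 17 down.
(1,2) = 12 − 4 = 8 completes the 12 across.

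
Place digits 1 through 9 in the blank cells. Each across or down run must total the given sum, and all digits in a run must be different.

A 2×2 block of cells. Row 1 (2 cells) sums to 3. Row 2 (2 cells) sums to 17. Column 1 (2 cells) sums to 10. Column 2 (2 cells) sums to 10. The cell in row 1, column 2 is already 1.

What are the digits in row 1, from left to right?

3 in 2 cells must be {1,2}; 17 in 2 cells must be {8,9}.
(1,1) = 3 − 1 = 2 completes the 3 across.
(2,1) = 10 − 2 = 8 completes the 10 down.
(2,2) = 17 − 8 = 9 completes the 17 across.

2 1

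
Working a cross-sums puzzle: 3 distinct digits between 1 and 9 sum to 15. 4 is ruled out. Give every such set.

{1,5,9}; {1,6,8}; {2,5,8}; {2,6,7}; {3,5,7}

3 distinct digits from 1–9 sum between 6 and 24.
Dropping sets that contain 4.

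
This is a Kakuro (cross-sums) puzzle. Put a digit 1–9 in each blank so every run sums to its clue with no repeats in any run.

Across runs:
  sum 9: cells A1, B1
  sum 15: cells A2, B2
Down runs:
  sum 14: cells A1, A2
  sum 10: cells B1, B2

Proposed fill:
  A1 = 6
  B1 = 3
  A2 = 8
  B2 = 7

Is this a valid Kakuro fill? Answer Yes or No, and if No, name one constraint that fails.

Across: 6+3=9; 8+7=15. Down: 6+8=14; 3+7=10. No digit repeats within any run.

Yes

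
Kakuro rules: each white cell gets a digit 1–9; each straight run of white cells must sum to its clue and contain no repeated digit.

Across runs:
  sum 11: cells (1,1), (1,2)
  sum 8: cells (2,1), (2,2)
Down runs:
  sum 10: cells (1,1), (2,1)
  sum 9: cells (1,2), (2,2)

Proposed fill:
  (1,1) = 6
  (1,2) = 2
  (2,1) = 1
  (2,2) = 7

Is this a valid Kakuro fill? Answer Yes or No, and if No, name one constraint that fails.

No — the across run (1,1)–(1,2) sums to 8, not 11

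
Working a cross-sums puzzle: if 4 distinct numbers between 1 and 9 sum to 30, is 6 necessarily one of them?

Yes

The only way to make 30 from 4 distinct digits is {6,7,8,9}, which contains 6.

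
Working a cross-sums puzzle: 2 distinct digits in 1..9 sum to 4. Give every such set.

2 distinct digits from 1–9 sum between 3 and 17.
Only one set works: {1,3}.

{1,3}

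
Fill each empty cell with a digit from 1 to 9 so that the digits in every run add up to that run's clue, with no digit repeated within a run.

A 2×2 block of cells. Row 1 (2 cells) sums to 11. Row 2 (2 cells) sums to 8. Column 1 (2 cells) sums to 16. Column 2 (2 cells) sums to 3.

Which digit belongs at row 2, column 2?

16 in 2 cells must be {7,9}; 3 in 2 cells must be {1,2}.
The 11 across and the 3 down share only 2, so (1,2) = 2.
The 8 across and the 16 down share only 7, so (2,1) = 7.
(2,2) = 8 − 7 = 1 completes the 8 across.
(1,1) = 11 − 2 = 9 completes the 11 across.

1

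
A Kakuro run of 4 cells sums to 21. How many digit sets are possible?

4 distinct digits from 1–9 sum between 10 and 30.

11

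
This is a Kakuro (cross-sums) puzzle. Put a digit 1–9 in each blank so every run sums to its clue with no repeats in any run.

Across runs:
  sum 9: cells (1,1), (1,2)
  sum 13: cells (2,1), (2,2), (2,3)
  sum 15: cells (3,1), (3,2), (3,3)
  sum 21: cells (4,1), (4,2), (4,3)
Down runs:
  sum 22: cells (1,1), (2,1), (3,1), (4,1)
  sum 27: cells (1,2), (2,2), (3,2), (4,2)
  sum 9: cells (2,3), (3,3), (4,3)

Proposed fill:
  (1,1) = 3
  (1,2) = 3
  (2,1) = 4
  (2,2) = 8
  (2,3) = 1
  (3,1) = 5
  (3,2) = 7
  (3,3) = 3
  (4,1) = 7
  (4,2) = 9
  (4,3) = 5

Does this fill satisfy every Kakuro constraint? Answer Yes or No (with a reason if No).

No — the down run (1,1)–(4,1) sums to 19, not 22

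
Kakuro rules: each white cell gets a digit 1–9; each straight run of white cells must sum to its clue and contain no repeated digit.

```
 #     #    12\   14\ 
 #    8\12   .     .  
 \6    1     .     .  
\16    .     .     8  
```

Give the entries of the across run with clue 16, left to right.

7, 1, 8

6 in 3 cells must be {1,2,3}.
R2C3 = 2: the only remaining digit allowed by both the 6 across and the 14 down.
R3C1 = 8 − 1 = 7 completes the 8 down.
R3C2 = 16 − 15 = 1 completes the 16 across.
R1C3 = 14 − 10 = 4 completes the 14 down.
R2C2 = 6 − 3 = 3 completes the 6 across.
R1C2 = 12 − 4 = 8 completes the 12 across.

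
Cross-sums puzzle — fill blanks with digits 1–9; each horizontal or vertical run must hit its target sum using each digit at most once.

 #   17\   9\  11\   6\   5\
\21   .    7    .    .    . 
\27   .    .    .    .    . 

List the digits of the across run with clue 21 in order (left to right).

8, 7, 3, 1, 2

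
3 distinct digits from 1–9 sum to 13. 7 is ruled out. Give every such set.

{1,3,9}; {1,4,8}; {2,3,8}; {2,5,6}; {3,4,6}

3 distinct digits from 1–9 sum between 6 and 24.
Dropping sets that contain 7.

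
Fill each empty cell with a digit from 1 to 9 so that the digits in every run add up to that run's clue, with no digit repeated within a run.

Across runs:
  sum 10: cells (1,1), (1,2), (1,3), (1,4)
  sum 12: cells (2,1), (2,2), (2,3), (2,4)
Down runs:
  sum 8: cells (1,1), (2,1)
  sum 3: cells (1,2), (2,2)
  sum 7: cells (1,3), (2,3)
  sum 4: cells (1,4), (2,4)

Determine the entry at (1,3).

4

10 in 4 cells must be {1,2,3,4}; 3 in 2 cells must be {1,2}; 4 in 2 cells must be {1,3}.
Nothing is forced directly, so branch on (1,2), whose candidates are 1 or 2. If (1,2) = 2: that forces (2,2) = 1, (2,4) = 3, (1,4) = 1, (1,1) = 3, (1,3) = 4, after which (2,1) would have to be in {2,6} for the 12 across but in {5} for the 8 down — contradiction. So (1,2) = 1.
Given what's placed, (1,4) must be 3 to fit the 10 across and 4 down.
(2,2) = 3 − 1 = 2 completes the 3 down.
(2,4) = 4 − 3 = 1 completes the 4 down.
(1,1) = 2: the only remaining digit allowed by both the 10 across and the 8 down.
(1,3) = 10 − 6 = 4 completes the 10 across.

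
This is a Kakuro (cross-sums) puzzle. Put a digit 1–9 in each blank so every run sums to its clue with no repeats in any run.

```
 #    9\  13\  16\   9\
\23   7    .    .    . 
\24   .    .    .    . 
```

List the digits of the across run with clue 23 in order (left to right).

7, 4, 9, 3

16 in 2 cells must be {7,9}.
Given what's placed, R1C3 must be 9 to fit the 23 across and 16 down.
R2C1 = 9 − 7 = 2 completes the 9 down.
R2C3 = 16 − 9 = 7 completes the 16 down.
Given what's placed, R2C4 must be 6 to fit the 24 across and 9 down.
R1C4 = 9 − 6 = 3 completes the 9 down.
R2C2 = 24 − 15 = 9 completes the 24 across.
R1C2 = 23 − 19 = 4 completes the 23 across.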